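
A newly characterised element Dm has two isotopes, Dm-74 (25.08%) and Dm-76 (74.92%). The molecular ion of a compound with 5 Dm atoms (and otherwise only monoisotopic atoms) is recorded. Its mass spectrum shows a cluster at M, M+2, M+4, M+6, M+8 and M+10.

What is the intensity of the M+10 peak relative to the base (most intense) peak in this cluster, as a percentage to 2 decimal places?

Binomial terms of (0.2508 + 0.7492)^5: M 0.0010, M+2 0.0148, M+4 0.0885, M+6 0.2645, M+8 0.3951, M+10 0.2360 → M+8 is the base peak.
P(M+8) = C(5,4) × 0.2508^1 × 0.7492^4 = 5 × 0.2508 × 0.31505841 = 0.395083 (base)
P(M+10) = C(5,5) × 0.2508^0 × 0.7492^5 = 1 × 1.0000 × 0.23604176 = 0.236042
Relative intensity = 0.236042 / 0.395083 × 100 = 59.74

59.74%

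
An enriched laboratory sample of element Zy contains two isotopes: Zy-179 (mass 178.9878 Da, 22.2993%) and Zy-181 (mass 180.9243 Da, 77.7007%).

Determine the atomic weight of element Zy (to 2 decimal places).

180.49 Da

Ar = Σ fᵢ·mᵢ = 0.222993 × 178.9878 + 0.777007 × 180.9243
= 39.91303 + 140.57945 = 180.49248 Da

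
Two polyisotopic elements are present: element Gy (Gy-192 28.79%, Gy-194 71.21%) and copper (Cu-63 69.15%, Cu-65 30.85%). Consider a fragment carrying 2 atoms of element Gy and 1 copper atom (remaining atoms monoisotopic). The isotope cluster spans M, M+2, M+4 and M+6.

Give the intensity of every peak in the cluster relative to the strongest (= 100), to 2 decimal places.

12.01 : 64.78 : 100.00 : 32.79

Element Gy pattern (n=2): 0.08288641 : 0.41002718 : 0.50708641
Copper pattern (n=1): 0.6915 : 0.3085
Convolve the two distributions (both contribute in 2-u steps):
  M: 0.08288641×0.6915 = 0.057316
  M+2: 0.08288641×0.3085 + 0.41002718×0.6915 = 0.309104
  M+4: 0.41002718×0.3085 + 0.50708641×0.6915 = 0.477144
  M+6: 0.50708641×0.3085 = 0.156436
Scale to base peak (0.477144) = 100: 12.01 : 64.78 : 100.00 : 32.79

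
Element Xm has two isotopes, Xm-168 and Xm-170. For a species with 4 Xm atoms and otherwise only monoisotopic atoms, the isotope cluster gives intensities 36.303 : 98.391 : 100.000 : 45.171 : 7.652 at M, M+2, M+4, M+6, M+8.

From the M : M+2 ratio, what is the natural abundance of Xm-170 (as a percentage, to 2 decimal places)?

40.39%

If p is the fraction of Xm that is Xm-168, then I(M+2)/I(M) = [C(4,1)·p^3·(1−p)] / p^4 = 4·(1−p)/p = 98.391/36.303 = 2.7103
(1−p)/p = 2.7103/4 = 0.6776  ⇒  p = 1/(1 + 0.6776) = 0.5961
Xm-168: 59.61%, Xm-170: 40.39%.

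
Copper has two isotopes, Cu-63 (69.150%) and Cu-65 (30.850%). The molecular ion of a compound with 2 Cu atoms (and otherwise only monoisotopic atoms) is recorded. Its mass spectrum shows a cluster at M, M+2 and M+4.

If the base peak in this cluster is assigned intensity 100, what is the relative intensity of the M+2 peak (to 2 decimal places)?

89.23

(0.69150 + 0.30850)^2 gives M 0.4782, M+2 0.4267, M+4 0.0952; the largest is M.
P(M) = C(2,0) × 0.69150^2 × 0.30850^0 = 1 × 0.47817225 × 1.0000 = 0.478172 (base)
P(M+2) = C(2,1) × 0.69150^1 × 0.30850^1 = 2 × 0.6915 × 0.3085 = 0.426656
Relative intensity = 0.426656 / 0.478172 × 100 = 89.23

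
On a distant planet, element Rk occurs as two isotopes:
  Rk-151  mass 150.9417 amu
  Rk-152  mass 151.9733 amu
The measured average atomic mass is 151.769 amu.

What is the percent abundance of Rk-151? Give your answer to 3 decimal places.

Let x be the fractional abundance of Rk-151; then Rk-152 has abundance 1 − x.
150.9417·x + 151.9733·(1 − x) = 151.769
(150.9417 − 151.9733)·x = 151.769 − 151.9733
x = -0.2043 / -1.0316 = 0.19804 → 19.804% Rk-151, 80.196% Rk-152.

19.804%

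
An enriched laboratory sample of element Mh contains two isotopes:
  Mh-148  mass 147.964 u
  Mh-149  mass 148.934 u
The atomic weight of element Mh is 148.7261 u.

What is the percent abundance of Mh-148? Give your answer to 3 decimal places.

21.433%

With x = fraction of Mh-148 (so Mh-149 is 1 − x):
147.964·x + 148.934·(1 − x) = 148.7261
(147.964 − 148.934)·x = 148.7261 − 148.934
x = -0.2079 / -0.970 = 0.21433 → 21.433% Mh-148, 78.567% Mh-149.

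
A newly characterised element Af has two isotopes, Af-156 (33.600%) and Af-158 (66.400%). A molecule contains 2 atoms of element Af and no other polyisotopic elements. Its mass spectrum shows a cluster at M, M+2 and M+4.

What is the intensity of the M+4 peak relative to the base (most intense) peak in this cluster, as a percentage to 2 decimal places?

98.81%

Term probabilities: M 0.1129, M+2 0.4462, M+4 0.4409. Base peak = M+2.
P(M+2) = C(2,1) × 0.33600^1 × 0.66400^1 = 2 × 0.3360 × 0.6640 = 0.446208 (base)
P(M+4) = C(2,2) × 0.33600^0 × 0.66400^2 = 1 × 1.0000 × 0.440896 = 0.440896
Relative intensity = 0.440896 / 0.446208 × 100 = 98.81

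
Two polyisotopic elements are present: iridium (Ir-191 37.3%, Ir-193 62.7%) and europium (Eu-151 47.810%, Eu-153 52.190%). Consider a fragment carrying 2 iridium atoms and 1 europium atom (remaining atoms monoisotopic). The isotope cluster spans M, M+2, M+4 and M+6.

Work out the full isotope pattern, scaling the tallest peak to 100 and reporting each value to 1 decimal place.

15.4 : 68.6 : 100.0 : 47.5

Iridium pattern (n=2): 0.139129 : 0.467742 : 0.393129
Europium pattern (n=1): 0.4781 : 0.5219
Convolve the two distributions (both contribute in 2-u steps):
  M: 0.139129×0.4781 = 0.066518
  M+2: 0.139129×0.5219 + 0.467742×0.4781 = 0.296239
  M+4: 0.467742×0.5219 + 0.393129×0.4781 = 0.432070
  M+6: 0.393129×0.5219 = 0.205174
Scale to base peak (0.432070) = 100: 15.4 : 68.6 : 100.0 : 47.5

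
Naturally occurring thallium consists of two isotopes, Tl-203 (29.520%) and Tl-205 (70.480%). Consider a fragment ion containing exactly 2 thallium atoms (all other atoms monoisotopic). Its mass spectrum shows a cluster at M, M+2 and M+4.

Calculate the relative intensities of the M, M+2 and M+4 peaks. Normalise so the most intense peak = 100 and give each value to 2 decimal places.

Expanding (0.29520 + 0.70480)^2:
P(M) = 0.29520^2 = 0.087143
P(M+2) = 2 × 0.29520^1 × 0.70480^1 = 0.416114
P(M+4) = 0.70480^2 = 0.496743
The M+4 peak is largest (0.496743); scaling to 100 gives 17.54 : 83.77 : 100.00.

17.54 : 83.77 : 100.00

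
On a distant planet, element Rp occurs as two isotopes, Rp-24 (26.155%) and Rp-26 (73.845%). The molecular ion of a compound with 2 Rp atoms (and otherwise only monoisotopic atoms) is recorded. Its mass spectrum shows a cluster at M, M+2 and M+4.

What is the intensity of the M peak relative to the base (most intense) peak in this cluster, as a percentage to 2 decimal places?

12.54%

Binomial terms of (0.26155 + 0.73845)^2: M 0.0684, M+2 0.3863, M+4 0.5453 → M+4 is the base peak.
P(M+4) = C(2,2) × 0.26155^0 × 0.73845^2 = 1 × 1.0000 × 0.5453084 = 0.545308 (base)
P(M) = C(2,0) × 0.26155^2 × 0.73845^0 = 1 × 0.0684084 × 1.0000 = 0.068408
Relative intensity = 0.068408 / 0.545308 × 100 = 12.54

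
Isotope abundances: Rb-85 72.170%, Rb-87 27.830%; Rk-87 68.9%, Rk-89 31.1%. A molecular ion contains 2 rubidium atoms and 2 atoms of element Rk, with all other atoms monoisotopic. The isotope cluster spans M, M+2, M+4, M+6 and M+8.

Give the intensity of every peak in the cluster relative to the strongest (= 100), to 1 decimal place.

59.7 : 100.0 : 62.6 : 17.4 : 1.8

Rubidium pattern (n=2): 0.52085089 : 0.40169822 : 0.07745089
Element Rk pattern (n=2): 0.474721 : 0.428558 : 0.096721
Convolve the two distributions (both contribute in 2-u steps):
  M: 0.52085089×0.474721 = 0.247259
  M+2: 0.52085089×0.428558 + 0.40169822×0.474721 = 0.413909
  M+4: 0.52085089×0.096721 + 0.40169822×0.428558 + 0.07745089×0.474721 = 0.259296
  M+6: 0.40169822×0.096721 + 0.07745089×0.428558 = 0.072045
  M+8: 0.07745089×0.096721 = 0.007491
Scale to base peak (0.413909) = 100: 59.7 : 100.0 : 62.6 : 17.4 : 1.8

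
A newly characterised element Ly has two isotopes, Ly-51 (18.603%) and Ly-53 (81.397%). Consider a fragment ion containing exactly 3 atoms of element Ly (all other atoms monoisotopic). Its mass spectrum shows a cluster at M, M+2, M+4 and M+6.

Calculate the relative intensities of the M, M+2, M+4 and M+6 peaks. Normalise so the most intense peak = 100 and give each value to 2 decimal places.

Expanding (0.18603 + 0.81397)^3:
P(M) = 0.18603^3 = 0.006438
P(M+2) = 3 × 0.18603^2 × 0.81397^1 = 0.084508
P(M+4) = 3 × 0.18603^1 × 0.81397^2 = 0.369761
P(M+6) = 0.81397^3 = 0.539294
The M+6 peak is largest (0.539294); scaling to 100 gives 1.19 : 15.67 : 68.56 : 100.00.

1.19 : 15.67 : 68.56 : 100.00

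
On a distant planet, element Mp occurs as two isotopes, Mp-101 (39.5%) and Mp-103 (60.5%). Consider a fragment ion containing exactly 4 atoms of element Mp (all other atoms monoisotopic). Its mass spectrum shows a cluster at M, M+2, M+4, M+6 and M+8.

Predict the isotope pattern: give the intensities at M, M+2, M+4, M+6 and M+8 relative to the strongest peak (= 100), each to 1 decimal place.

7.0 : 42.6 : 97.9 : 100.0 : 38.3

Expanding (0.395 + 0.605)^4:
P(M) = 0.395^4 = 0.024344
P(M+2) = 4 × 0.395^3 × 0.605^1 = 0.149144
P(M+4) = 6 × 0.395^2 × 0.605^2 = 0.342654
P(M+6) = 4 × 0.395^1 × 0.605^3 = 0.349883
P(M+8) = 0.605^4 = 0.133974
The M+6 peak is largest (0.349883); scaling to 100 gives 7.0 : 42.6 : 97.9 : 100.0 : 38.3.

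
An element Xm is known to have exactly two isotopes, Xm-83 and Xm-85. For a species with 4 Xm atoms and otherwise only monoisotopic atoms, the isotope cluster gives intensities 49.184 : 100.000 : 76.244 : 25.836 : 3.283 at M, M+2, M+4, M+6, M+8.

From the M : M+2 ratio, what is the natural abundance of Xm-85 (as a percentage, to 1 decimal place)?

33.7%

If p is the fraction of Xm that is Xm-83, then I(M+2)/I(M) = [C(4,1)·p^3·(1−p)] / p^4 = 4·(1−p)/p = 100.000/49.184 = 2.0332
(1−p)/p = 2.0332/4 = 0.5083  ⇒  p = 1/(1 + 0.5083) = 0.6630
Xm-83: 66.3%, Xm-85: 33.7%.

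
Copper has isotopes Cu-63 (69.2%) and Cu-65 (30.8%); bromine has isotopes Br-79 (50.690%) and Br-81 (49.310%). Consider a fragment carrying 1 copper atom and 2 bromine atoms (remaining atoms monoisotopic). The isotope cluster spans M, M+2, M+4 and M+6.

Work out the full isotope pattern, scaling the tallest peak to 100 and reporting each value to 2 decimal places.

41.83 : 100.00 : 75.81 : 17.62

Copper pattern (n=1): 0.6920 : 0.3080
Bromine pattern (n=2): 0.25694761 : 0.49990478 : 0.24314761
Convolve the two distributions (both contribute in 2-u steps):
  M: 0.6920×0.25694761 = 0.177808
  M+2: 0.6920×0.49990478 + 0.3080×0.25694761 = 0.425074
  M+4: 0.6920×0.24314761 + 0.3080×0.49990478 = 0.322229
  M+6: 0.3080×0.24314761 = 0.074889
Scale to base peak (0.425074) = 100: 41.83 : 100.00 : 75.81 : 17.62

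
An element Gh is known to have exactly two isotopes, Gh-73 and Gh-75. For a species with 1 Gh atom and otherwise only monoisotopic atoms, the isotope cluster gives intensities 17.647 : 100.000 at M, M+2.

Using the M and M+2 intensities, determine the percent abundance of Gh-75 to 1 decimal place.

85.0%

Let p = fractional abundance of Gh-73. I(M+2)/I(M) = [C(1,1)·p^0·(1−p)] / p^1 = 1·(1−p)/p = 100.000/17.647 = 5.6667
(1−p)/p = 5.6667/1 = 5.6667  ⇒  p = 1/(1 + 5.6667) = 0.1500
Gh-73: 15.0%, Gh-75: 85.0%.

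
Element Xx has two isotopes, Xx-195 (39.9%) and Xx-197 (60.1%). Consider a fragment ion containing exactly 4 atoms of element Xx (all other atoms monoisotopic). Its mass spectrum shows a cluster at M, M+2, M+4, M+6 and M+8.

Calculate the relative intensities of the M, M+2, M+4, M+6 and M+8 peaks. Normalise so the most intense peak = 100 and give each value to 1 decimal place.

7.3 : 44.1 : 99.6 : 100.0 : 37.7

Expanding (0.399 + 0.601)^4:
P(M) = 0.399^4 = 0.025345
P(M+2) = 4 × 0.399^3 × 0.601^1 = 0.152705
P(M+4) = 6 × 0.399^2 × 0.601^2 = 0.345021
P(M+6) = 4 × 0.399^1 × 0.601^3 = 0.346463
P(M+8) = 0.601^4 = 0.130466
The M+6 peak is largest (0.346463); scaling to 100 gives 7.3 : 44.1 : 99.6 : 100.0 : 37.7.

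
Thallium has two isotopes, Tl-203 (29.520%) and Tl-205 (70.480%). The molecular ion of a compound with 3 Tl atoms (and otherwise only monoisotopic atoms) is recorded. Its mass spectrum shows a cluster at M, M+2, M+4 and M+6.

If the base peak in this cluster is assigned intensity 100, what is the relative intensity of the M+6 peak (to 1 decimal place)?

Term probabilities: M 0.0257, M+2 0.1843, M+4 0.4399, M+6 0.3501. Base peak = M+4.
P(M+4) = C(3,2) × 0.29520^1 × 0.70480^2 = 3 × 0.2952 × 0.49674304 = 0.439916 (base)
P(M+6) = C(3,3) × 0.29520^0 × 0.70480^3 = 1 × 1.0000 × 0.35010449 = 0.350104
Relative intensity = 0.350104 / 0.439916 × 100 = 79.6

79.6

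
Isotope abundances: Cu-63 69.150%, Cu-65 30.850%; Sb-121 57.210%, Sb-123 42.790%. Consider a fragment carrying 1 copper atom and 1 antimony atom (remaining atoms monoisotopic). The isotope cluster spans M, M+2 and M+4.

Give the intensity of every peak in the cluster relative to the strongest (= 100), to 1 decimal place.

Copper pattern (n=1): 0.6915 : 0.3085
Antimony pattern (n=1): 0.5721 : 0.4279
Convolve the two distributions (both contribute in 2-u steps):
  M: 0.6915×0.5721 = 0.395607
  M+2: 0.6915×0.4279 + 0.3085×0.5721 = 0.472386
  M+4: 0.3085×0.4279 = 0.132007
Scale to base peak (0.472386) = 100: 83.7 : 100.0 : 27.9

83.7 : 100.0 : 27.9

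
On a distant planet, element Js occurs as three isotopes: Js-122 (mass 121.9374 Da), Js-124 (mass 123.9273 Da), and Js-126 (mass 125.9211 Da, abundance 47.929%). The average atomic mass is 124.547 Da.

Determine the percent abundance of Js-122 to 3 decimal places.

Let x and y be the fractions of Js-122 and Js-124. Then x + y = 1 − 0.47929 = 0.52071 and 121.9374x + 123.9273y = 124.547 − 0.47929×125.9211 = 64.194275981.
Substituting: 121.9374x + 123.9273(0.52071 − x) = 64.194275981
(121.9374 − 123.9273)x = -0.335908402  ⇒  x = 0.16881, y = 0.35190
Js-122: 16.881%, Js-124: 35.190%.

16.881%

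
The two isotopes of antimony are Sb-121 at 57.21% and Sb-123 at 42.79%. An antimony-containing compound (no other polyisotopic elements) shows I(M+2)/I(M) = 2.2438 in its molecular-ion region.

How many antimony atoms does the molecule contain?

3

For n independent Sb atoms, I(M+2)/I(M) = n · (abundance Sb-123) / (abundance Sb-121) = n · 0.4279/0.5721.
n = 2.2438 × 0.5721/0.4279 = 3.00 ≈ 3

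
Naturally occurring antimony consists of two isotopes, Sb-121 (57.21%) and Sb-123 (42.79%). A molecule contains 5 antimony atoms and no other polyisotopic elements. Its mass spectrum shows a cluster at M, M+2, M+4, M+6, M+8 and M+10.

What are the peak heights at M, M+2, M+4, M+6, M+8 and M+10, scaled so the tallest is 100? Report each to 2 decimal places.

Expanding (0.5721 + 0.4279)^5:
P(M) = 0.5721^5 = 0.061286
P(M+2) = 5 × 0.5721^4 × 0.4279^1 = 0.229192
P(M+4) = 10 × 0.5721^3 × 0.4279^2 = 0.342847
P(M+6) = 10 × 0.5721^2 × 0.4279^3 = 0.256431
P(M+8) = 5 × 0.5721^1 × 0.4279^4 = 0.095898
P(M+10) = 0.4279^5 = 0.014345
The M+4 peak is largest (0.342847); scaling to 100 gives 17.88 : 66.85 : 100.00 : 74.79 : 27.97 : 4.18.

17.88 : 66.85 : 100.00 : 74.79 : 27.97 : 4.18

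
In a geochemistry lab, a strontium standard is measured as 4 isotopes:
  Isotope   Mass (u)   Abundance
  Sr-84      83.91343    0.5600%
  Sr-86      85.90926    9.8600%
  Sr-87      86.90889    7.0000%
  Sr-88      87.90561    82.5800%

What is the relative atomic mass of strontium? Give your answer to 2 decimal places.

Weight each isotope mass by its fractional abundance: 0.005600 × 83.91343 + 0.098600 × 85.90926 + 0.070000 × 86.90889 + 0.825800 × 87.90561
= 0.469915 + 8.470653 + 6.083622 + 72.592453 = 87.616643 u

87.62 u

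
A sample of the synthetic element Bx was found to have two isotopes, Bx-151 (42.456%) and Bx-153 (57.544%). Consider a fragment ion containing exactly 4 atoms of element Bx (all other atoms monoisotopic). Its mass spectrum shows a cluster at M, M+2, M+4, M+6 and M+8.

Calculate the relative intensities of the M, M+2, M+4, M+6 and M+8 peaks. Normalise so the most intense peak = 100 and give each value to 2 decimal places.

9.07 : 49.19 : 100.00 : 90.36 : 30.62

Each Bx atom is independently Bx-151 (p = 0.42456) or Bx-153 (q = 0.57544); the cluster is the binomial expansion (p + q)^4.
P(M) = 0.42456^4 = 0.032490
P(M+2) = 4 × 0.42456^3 × 0.57544^1 = 0.176148
P(M+4) = 6 × 0.42456^2 × 0.57544^2 = 0.358121
P(M+6) = 4 × 0.42456^1 × 0.57544^3 = 0.323593
P(M+8) = 0.57544^4 = 0.109648
The M+4 peak is largest (0.358121); scaling to 100 gives 9.07 : 49.19 : 100.00 : 90.36 : 30.62.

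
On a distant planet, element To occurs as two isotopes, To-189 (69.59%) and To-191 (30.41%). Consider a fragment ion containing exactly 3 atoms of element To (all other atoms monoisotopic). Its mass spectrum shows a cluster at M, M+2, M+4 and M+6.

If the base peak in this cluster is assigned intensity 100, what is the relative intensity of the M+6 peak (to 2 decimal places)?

6.37

Term probabilities: M 0.3370, M+2 0.4418, M+4 0.1931, M+6 0.0281. Base peak = M+2.
P(M+2) = C(3,1) × 0.6959^2 × 0.3041^1 = 3 × 0.48427681 × 0.3041 = 0.441806 (base)
P(M+6) = C(3,3) × 0.6959^0 × 0.3041^3 = 1 × 1.0000 × 0.0281222 = 0.028122
Relative intensity = 0.028122 / 0.441806 × 100 = 6.37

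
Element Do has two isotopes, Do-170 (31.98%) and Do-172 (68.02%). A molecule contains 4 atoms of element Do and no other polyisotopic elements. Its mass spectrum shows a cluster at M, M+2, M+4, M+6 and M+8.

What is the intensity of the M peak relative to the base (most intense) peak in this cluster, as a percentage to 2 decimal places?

2.60%

Binomial terms of (0.3198 + 0.6802)^4: M 0.0105, M+2 0.0890, M+4 0.2839, M+6 0.4026, M+8 0.2141 → M+6 is the base peak.
P(M+6) = C(4,3) × 0.3198^1 × 0.6802^3 = 4 × 0.3198 × 0.31470952 = 0.402576 (base)
P(M) = C(4,0) × 0.3198^4 × 0.6802^0 = 1 × 0.01045957 × 1.0000 = 0.010460
Relative intensity = 0.010460 / 0.402576 × 100 = 2.60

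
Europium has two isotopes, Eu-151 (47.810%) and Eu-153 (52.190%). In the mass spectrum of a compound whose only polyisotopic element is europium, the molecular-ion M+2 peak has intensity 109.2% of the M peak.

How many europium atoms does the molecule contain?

With n Eu atoms, P(M+2)/P(M) = C(n,1)·p^(n−1)q / p^n = n·q/p = n · 0.52190/0.47810.
n = 1.092 × 0.47810/0.52190 = 1.00 ≈ 1

1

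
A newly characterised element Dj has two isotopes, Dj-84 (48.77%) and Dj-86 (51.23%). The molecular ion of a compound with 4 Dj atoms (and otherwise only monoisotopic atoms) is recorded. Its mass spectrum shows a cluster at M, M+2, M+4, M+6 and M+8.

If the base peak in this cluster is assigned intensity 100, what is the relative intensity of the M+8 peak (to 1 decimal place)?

18.4

Term probabilities: M 0.0566, M+2 0.2377, M+4 0.3745, M+6 0.2623, M+8 0.0689. Base peak = M+4.
P(M+4) = C(4,2) × 0.4877^2 × 0.5123^2 = 6 × 0.23785129 × 0.26245129 = 0.374546 (base)
P(M+8) = C(4,4) × 0.4877^0 × 0.5123^4 = 1 × 1.0000 × 0.06888068 = 0.068881
Relative intensity = 0.068881 / 0.374546 × 100 = 18.4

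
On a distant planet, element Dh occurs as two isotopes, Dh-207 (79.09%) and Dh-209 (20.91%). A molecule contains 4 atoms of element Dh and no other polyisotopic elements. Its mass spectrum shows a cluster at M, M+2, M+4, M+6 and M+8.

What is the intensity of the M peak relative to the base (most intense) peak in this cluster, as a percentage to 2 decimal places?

Term probabilities: M 0.3913, M+2 0.4138, M+4 0.1641, M+6 0.0289, M+8 0.0019. Base peak = M+2.
P(M+2) = C(4,1) × 0.7909^3 × 0.2091^1 = 4 × 0.49472599 × 0.2091 = 0.413789 (base)
P(M) = C(4,0) × 0.7909^4 × 0.2091^0 = 1 × 0.39127879 × 1.0000 = 0.391279
Relative intensity = 0.391279 / 0.413789 × 100 = 94.56

94.56%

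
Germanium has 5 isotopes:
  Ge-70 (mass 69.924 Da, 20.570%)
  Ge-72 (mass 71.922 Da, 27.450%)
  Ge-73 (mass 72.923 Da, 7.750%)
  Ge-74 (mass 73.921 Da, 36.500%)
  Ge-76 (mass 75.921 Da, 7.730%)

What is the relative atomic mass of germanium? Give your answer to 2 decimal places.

72.63 Da

Average mass = Σ (abundance × isotope mass) = 0.20570 × 69.924 + 0.27450 × 71.922 + 0.07750 × 72.923 + 0.36500 × 73.921 + 0.07730 × 75.921
= 14.3834 + 19.7426 + 5.6515 + 26.9812 + 5.8687 = 72.6274 Da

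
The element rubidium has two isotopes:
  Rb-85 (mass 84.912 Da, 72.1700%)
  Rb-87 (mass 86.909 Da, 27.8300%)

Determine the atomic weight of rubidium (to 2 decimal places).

85.47 Da

Average mass = Σ (abundance × isotope mass) = 0.721700 × 84.912 + 0.278300 × 86.909
= 61.2810 + 24.1868 = 85.4678 Da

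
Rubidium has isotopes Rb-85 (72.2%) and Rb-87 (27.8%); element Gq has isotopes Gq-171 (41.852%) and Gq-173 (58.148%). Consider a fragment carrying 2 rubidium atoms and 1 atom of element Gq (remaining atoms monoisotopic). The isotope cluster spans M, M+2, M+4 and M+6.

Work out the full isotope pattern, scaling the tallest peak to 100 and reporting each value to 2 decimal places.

Rubidium pattern (n=2): 0.521284 : 0.401432 : 0.077284
Element Gq pattern (n=1): 0.41852 : 0.58148
Convolve the two distributions (both contribute in 2-u steps):
  M: 0.521284×0.41852 = 0.218168
  M+2: 0.521284×0.58148 + 0.401432×0.41852 = 0.471124
  M+4: 0.401432×0.58148 + 0.077284×0.41852 = 0.265770
  M+6: 0.077284×0.58148 = 0.044939
Scale to base peak (0.471124) = 100: 46.31 : 100.00 : 56.41 : 9.54

46.31 : 100.00 : 56.41 : 9.54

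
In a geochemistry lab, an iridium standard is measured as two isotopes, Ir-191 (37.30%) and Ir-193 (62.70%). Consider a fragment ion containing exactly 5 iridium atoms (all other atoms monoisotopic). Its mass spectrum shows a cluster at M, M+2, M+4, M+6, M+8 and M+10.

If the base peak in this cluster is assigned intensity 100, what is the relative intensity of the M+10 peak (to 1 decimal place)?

(0.3730 + 0.6270)^5 gives M 0.0072, M+2 0.0607, M+4 0.2040, M+6 0.3429, M+8 0.2882, M+10 0.0969; the largest is M+6.
P(M+6) = C(5,3) × 0.3730^2 × 0.6270^3 = 10 × 0.139129 × 0.24649188 = 0.342942 (base)
P(M+10) = C(5,5) × 0.3730^0 × 0.6270^5 = 1 × 1.0000 × 0.09690311 = 0.096903
Relative intensity = 0.096903 / 0.342942 × 100 = 28.3

28.3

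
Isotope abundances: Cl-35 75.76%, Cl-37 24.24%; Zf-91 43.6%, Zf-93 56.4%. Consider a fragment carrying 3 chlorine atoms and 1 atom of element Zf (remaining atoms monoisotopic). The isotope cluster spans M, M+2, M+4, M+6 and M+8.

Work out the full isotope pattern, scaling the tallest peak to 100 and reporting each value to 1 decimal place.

Chlorine pattern (n=3): 0.4348304 : 0.41738208 : 0.13354464 : 0.01424288
Element Zf pattern (n=1): 0.4360 : 0.5640
Convolve the two distributions (both contribute in 2-u steps):
  M: 0.4348304×0.4360 = 0.189586
  M+2: 0.4348304×0.5640 + 0.41738208×0.4360 = 0.427223
  M+4: 0.41738208×0.5640 + 0.13354464×0.4360 = 0.293629
  M+6: 0.13354464×0.5640 + 0.01424288×0.4360 = 0.081529
  M+8: 0.01424288×0.5640 = 0.008033
Scale to base peak (0.427223) = 100: 44.4 : 100.0 : 68.7 : 19.1 : 1.9

44.4 : 100.0 : 68.7 : 19.1 : 1.9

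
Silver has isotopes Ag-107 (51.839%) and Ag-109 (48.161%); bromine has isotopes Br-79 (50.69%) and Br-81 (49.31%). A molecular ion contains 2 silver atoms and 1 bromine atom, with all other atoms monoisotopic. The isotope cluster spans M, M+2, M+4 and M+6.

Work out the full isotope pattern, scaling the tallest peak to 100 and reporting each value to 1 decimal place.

35.3 : 100.0 : 94.3 : 29.7

Silver pattern (n=2): 0.26872819 : 0.49932362 : 0.23194819
Bromine pattern (n=1): 0.5069 : 0.4931
Convolve the two distributions (both contribute in 2-u steps):
  M: 0.26872819×0.5069 = 0.136218
  M+2: 0.26872819×0.4931 + 0.49932362×0.5069 = 0.385617
  M+4: 0.49932362×0.4931 + 0.23194819×0.5069 = 0.363791
  M+6: 0.23194819×0.4931 = 0.114374
Scale to base peak (0.385617) = 100: 35.3 : 100.0 : 94.3 : 29.7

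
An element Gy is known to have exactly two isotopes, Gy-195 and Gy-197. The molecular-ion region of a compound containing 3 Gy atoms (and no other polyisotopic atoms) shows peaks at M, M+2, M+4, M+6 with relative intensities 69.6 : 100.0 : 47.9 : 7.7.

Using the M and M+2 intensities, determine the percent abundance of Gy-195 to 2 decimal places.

Write p for the Gy-195 fraction. I(M+2)/I(M) = [C(3,1)·p^2·(1−p)] / p^3 = 3·(1−p)/p = 100.0/69.6 = 1.4368
(1−p)/p = 1.4368/3 = 0.4789  ⇒  p = 1/(1 + 0.4789) = 0.6762
Gy-195: 67.62%, Gy-197: 32.38%.

67.62%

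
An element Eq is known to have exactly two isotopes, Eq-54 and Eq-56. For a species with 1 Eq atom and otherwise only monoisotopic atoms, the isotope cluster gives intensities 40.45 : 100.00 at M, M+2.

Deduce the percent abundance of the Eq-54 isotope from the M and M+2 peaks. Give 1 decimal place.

28.8%

Write p for the Eq-54 fraction. I(M+2)/I(M) = [C(1,1)·p^0·(1−p)] / p^1 = 1·(1−p)/p = 100.00/40.45 = 2.4722
(1−p)/p = 2.4722/1 = 2.4722  ⇒  p = 1/(1 + 2.4722) = 0.2880
Eq-54: 28.8%, Eq-56: 71.2%.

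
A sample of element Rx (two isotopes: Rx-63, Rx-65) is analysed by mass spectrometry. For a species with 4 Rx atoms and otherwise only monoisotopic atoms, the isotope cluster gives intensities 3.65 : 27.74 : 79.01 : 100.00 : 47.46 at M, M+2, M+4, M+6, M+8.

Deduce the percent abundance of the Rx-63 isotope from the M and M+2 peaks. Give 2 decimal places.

34.48%

Let p = fractional abundance of Rx-63. I(M+2)/I(M) = [C(4,1)·p^3·(1−p)] / p^4 = 4·(1−p)/p = 27.74/3.65 = 7.6000
(1−p)/p = 7.6000/4 = 1.9000  ⇒  p = 1/(1 + 1.9000) = 0.3448
Rx-63: 34.48%, Rx-65: 65.52%.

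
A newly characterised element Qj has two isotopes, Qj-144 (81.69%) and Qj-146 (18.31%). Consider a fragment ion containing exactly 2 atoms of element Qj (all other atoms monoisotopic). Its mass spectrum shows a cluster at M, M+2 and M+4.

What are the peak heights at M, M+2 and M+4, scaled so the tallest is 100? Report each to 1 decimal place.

Expanding (0.8169 + 0.1831)^2:
P(M) = 0.8169^2 = 0.667326
P(M+2) = 2 × 0.8169^1 × 0.1831^1 = 0.299149
P(M+4) = 0.1831^2 = 0.033526
The M peak is largest (0.667326); scaling to 100 gives 100.0 : 44.8 : 5.0.

100.0 : 44.8 : 5.0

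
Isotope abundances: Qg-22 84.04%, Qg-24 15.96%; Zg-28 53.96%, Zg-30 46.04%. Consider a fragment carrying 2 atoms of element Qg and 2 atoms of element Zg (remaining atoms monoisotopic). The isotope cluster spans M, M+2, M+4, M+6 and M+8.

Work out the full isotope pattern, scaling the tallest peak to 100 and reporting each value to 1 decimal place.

47.9 : 100.0 : 67.7 : 16.2 : 1.3

Element Qg pattern (n=2): 0.70627216 : 0.26825568 : 0.02547216
Element Zg pattern (n=2): 0.29116816 : 0.49686368 : 0.21196816
Convolve the two distributions (both contribute in 2-u steps):
  M: 0.70627216×0.29116816 = 0.205644
  M+2: 0.70627216×0.49686368 + 0.26825568×0.29116816 = 0.429028
  M+4: 0.70627216×0.21196816 + 0.26825568×0.49686368 + 0.02547216×0.29116816 = 0.290410
  M+6: 0.26825568×0.21196816 + 0.02547216×0.49686368 = 0.069518
  M+8: 0.02547216×0.21196816 = 0.005399
Scale to base peak (0.429028) = 100: 47.9 : 100.0 : 67.7 : 16.2 : 1.3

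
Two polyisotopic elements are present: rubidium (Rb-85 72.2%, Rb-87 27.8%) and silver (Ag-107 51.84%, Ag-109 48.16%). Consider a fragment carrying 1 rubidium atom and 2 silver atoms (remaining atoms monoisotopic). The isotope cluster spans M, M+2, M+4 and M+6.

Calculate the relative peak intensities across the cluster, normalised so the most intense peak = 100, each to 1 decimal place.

Rubidium pattern (n=1): 0.7220 : 0.2780
Silver pattern (n=2): 0.26873856 : 0.49932288 : 0.23193856
Convolve the two distributions (both contribute in 2-u steps):
  M: 0.7220×0.26873856 = 0.194029
  M+2: 0.7220×0.49932288 + 0.2780×0.26873856 = 0.435220
  M+4: 0.7220×0.23193856 + 0.2780×0.49932288 = 0.306271
  M+6: 0.2780×0.23193856 = 0.064479
Scale to base peak (0.435220) = 100: 44.6 : 100.0 : 70.4 : 14.8

44.6 : 100.0 : 70.4 : 14.8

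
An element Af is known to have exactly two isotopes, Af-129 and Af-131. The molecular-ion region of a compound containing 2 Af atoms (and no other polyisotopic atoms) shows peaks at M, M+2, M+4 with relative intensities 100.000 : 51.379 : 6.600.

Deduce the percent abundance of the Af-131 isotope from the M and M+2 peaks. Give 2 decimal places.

20.44%

If p is the fraction of Af that is Af-129, then I(M+2)/I(M) = [C(2,1)·p^1·(1−p)] / p^2 = 2·(1−p)/p = 51.379/100.000 = 0.5138
(1−p)/p = 0.5138/2 = 0.2569  ⇒  p = 1/(1 + 0.2569) = 0.7956
Af-129: 79.56%, Af-131: 20.44%.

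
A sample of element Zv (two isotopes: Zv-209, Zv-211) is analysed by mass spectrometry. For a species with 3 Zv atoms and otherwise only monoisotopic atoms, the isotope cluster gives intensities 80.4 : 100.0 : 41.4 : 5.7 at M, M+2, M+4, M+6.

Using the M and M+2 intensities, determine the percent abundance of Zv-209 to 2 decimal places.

70.69%

If p is the fraction of Zv that is Zv-209, then I(M+2)/I(M) = [C(3,1)·p^2·(1−p)] / p^3 = 3·(1−p)/p = 100.0/80.4 = 1.2438
(1−p)/p = 1.2438/3 = 0.4146  ⇒  p = 1/(1 + 0.4146) = 0.7069
Zv-209: 70.69%, Zv-211: 29.31%.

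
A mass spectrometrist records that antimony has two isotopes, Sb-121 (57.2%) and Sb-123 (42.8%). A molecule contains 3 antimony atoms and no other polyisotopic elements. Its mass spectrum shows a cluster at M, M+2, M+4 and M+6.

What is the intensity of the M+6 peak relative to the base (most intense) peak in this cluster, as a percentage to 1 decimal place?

18.7%

Binomial terms of (0.572 + 0.428)^3: M 0.1871, M+2 0.4201, M+4 0.3143, M+6 0.0784 → M+2 is the base peak.
P(M+2) = C(3,1) × 0.572^2 × 0.428^1 = 3 × 0.327184 × 0.4280 = 0.420104 (base)
P(M+6) = C(3,3) × 0.572^0 × 0.428^3 = 1 × 1.0000 × 0.07840275 = 0.078403
Relative intensity = 0.078403 / 0.420104 × 100 = 18.7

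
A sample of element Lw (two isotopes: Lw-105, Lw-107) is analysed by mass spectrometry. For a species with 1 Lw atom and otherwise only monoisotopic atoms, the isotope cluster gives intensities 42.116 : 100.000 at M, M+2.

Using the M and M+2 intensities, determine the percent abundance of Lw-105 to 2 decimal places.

29.63%

Write p for the Lw-105 fraction. I(M+2)/I(M) = [C(1,1)·p^0·(1−p)] / p^1 = 1·(1−p)/p = 100.000/42.116 = 2.3744
(1−p)/p = 2.3744/1 = 2.3744  ⇒  p = 1/(1 + 2.3744) = 0.2963
Lw-105: 29.63%, Lw-107: 70.37%.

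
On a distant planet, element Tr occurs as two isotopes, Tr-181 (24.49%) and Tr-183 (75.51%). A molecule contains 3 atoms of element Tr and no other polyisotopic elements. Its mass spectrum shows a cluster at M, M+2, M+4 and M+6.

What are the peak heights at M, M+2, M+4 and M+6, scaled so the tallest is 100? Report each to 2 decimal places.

3.41 : 31.56 : 97.30 : 100.00

Each Tr atom is independently Tr-181 (p = 0.2449) or Tr-183 (q = 0.7551); the cluster is the binomial expansion (p + q)^3.
P(M) = 0.2449^3 = 0.014688
P(M+2) = 3 × 0.2449^2 × 0.7551^1 = 0.135864
P(M+4) = 3 × 0.2449^1 × 0.7551^2 = 0.418908
P(M+6) = 0.7551^3 = 0.430540
The M+6 peak is largest (0.430540); scaling to 100 gives 3.41 : 31.56 : 97.30 : 100.00.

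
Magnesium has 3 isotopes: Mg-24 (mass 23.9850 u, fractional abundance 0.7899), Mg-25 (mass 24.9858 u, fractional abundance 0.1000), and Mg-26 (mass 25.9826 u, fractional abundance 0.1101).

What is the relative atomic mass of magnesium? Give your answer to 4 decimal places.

24.3050 u

Average mass = Σ (abundance × isotope mass) = 0.7899 × 23.9850 + 0.1000 × 24.9858 + 0.1101 × 25.9826
= 18.94575 + 2.49858 + 2.86068 = 24.30501 u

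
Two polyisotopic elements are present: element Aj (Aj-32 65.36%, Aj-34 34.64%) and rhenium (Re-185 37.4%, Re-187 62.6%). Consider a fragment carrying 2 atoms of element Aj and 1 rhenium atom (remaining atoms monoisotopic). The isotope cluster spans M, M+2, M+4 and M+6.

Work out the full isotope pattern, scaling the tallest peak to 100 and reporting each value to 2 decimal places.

Element Aj pattern (n=2): 0.42719296 : 0.45281408 : 0.11999296
Rhenium pattern (n=1): 0.3740 : 0.6260
Convolve the two distributions (both contribute in 2-u steps):
  M: 0.42719296×0.3740 = 0.159770
  M+2: 0.42719296×0.6260 + 0.45281408×0.3740 = 0.436775
  M+4: 0.45281408×0.6260 + 0.11999296×0.3740 = 0.328339
  M+6: 0.11999296×0.6260 = 0.075116
Scale to base peak (0.436775) = 100: 36.58 : 100.00 : 75.17 : 17.20

36.58 : 100.00 : 75.17 : 17.20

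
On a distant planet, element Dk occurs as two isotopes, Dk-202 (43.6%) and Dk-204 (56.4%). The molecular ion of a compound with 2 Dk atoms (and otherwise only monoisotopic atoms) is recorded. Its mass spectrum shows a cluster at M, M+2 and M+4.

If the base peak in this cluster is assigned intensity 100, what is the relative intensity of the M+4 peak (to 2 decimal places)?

Binomial terms of (0.436 + 0.564)^2: M 0.1901, M+2 0.4918, M+4 0.3181 → M+2 is the base peak.
P(M+2) = C(2,1) × 0.436^1 × 0.564^1 = 2 × 0.4360 × 0.5640 = 0.491808 (base)
P(M+4) = C(2,2) × 0.436^0 × 0.564^2 = 1 × 1.0000 × 0.318096 = 0.318096
Relative intensity = 0.318096 / 0.491808 × 100 = 64.68

64.68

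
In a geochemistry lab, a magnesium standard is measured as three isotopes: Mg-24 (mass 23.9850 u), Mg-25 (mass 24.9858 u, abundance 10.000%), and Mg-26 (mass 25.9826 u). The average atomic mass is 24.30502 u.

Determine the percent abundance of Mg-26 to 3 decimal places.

Let x and y be the fractions of Mg-24 and Mg-26. Then x + y = 1 − 0.10000 = 0.90000 and 23.9850x + 25.9826y = 24.30502 − 0.10000×24.9858 = 21.80644.
Substituting: 23.9850x + 25.9826(0.90000 − x) = 21.80644
(23.9850 − 25.9826)x = -1.5779  ⇒  x = 0.78990, y = 0.11010
Mg-24: 78.990%, Mg-26: 11.010%.

11.010%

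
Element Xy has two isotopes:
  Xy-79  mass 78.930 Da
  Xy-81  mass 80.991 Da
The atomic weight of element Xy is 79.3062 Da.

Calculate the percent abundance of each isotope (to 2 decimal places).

Xy-79: 81.75%, Xy-81: 18.25%

Let x be the fractional abundance of Xy-79; then Xy-81 has abundance 1 − x.
78.930·x + 80.991·(1 − x) = 79.3062
(78.930 − 80.991)·x = 79.3062 − 80.991
x = -1.6848 / -2.061 = 0.81747 → 81.75% Xy-79, 18.25% Xy-81.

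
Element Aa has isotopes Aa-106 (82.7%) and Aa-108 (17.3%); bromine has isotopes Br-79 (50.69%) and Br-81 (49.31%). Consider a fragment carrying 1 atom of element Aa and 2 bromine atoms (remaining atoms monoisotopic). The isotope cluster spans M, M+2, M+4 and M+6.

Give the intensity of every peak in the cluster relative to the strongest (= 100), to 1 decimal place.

Element Aa pattern (n=1): 0.8270 : 0.1730
Bromine pattern (n=2): 0.25694761 : 0.49990478 : 0.24314761
Convolve the two distributions (both contribute in 2-u steps):
  M: 0.8270×0.25694761 = 0.212496
  M+2: 0.8270×0.49990478 + 0.1730×0.25694761 = 0.457873
  M+4: 0.8270×0.24314761 + 0.1730×0.49990478 = 0.287567
  M+6: 0.1730×0.24314761 = 0.042065
Scale to base peak (0.457873) = 100: 46.4 : 100.0 : 62.8 : 9.2

46.4 : 100.0 : 62.8 : 9.2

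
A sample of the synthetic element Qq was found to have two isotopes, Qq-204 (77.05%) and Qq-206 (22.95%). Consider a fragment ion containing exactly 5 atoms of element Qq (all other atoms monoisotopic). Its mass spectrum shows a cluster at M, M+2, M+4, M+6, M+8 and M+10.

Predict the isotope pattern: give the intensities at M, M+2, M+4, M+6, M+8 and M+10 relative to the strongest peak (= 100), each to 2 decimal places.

Each Qq atom is independently Qq-204 (p = 0.7705) or Qq-206 (q = 0.2295); the cluster is the binomial expansion (p + q)^5.
P(M) = 0.7705^5 = 0.271558
P(M+2) = 5 × 0.7705^4 × 0.2295^1 = 0.404430
P(M+4) = 10 × 0.7705^3 × 0.2295^2 = 0.240926
P(M+6) = 10 × 0.7705^2 × 0.2295^3 = 0.071762
P(M+8) = 5 × 0.7705^1 × 0.2295^4 = 0.010687
P(M+10) = 0.2295^5 = 0.000637
The M+2 peak is largest (0.404430); scaling to 100 gives 67.15 : 100.00 : 59.57 : 17.74 : 2.64 : 0.16.

67.15 : 100.00 : 59.57 : 17.74 : 2.64 : 0.16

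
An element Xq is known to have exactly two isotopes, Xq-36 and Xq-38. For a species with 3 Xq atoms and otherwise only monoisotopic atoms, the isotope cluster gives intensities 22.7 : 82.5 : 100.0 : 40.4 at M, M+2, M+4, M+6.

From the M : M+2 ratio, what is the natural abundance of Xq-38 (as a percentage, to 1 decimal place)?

Write p for the Xq-36 fraction. I(M+2)/I(M) = [C(3,1)·p^2·(1−p)] / p^3 = 3·(1−p)/p = 82.5/22.7 = 3.6344
(1−p)/p = 3.6344/3 = 1.2115  ⇒  p = 1/(1 + 1.2115) = 0.4522
Xq-36: 45.2%, Xq-38: 54.8%.

54.8%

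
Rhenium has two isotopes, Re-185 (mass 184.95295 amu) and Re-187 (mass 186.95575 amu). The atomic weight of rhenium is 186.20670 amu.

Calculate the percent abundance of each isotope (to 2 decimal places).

Re-185: 37.40%, Re-187: 62.60%

With x = fraction of Re-185 (so Re-187 is 1 − x):
184.95295·x + 186.95575·(1 − x) = 186.20670
(184.95295 − 186.95575)·x = 186.20670 − 186.95575
x = -0.74905 / -2.00280 = 0.37400 → 37.40% Re-185, 62.60% Re-187.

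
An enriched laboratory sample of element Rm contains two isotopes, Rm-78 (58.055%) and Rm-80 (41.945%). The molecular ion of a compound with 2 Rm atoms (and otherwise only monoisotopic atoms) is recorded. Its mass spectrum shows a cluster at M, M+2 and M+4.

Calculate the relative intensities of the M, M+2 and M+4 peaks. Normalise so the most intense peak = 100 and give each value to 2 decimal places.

69.20 : 100.00 : 36.13

The 2 Rm atoms are independent, so intensities follow the terms of (0.58055 + 0.41945)^2.
P(M) = 0.58055^2 = 0.337038
P(M+2) = 2 × 0.58055^1 × 0.41945^1 = 0.487023
P(M+4) = 0.41945^2 = 0.175938
The M+2 peak is largest (0.487023); scaling to 100 gives 69.20 : 100.00 : 36.13.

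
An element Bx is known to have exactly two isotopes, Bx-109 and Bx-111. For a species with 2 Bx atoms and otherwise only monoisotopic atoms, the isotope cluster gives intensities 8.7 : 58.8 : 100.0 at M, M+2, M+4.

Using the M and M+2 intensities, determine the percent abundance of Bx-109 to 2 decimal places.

22.83%

Let p = fractional abundance of Bx-109. I(M+2)/I(M) = [C(2,1)·p^1·(1−p)] / p^2 = 2·(1−p)/p = 58.8/8.7 = 6.7586
(1−p)/p = 6.7586/2 = 3.3793  ⇒  p = 1/(1 + 3.3793) = 0.2283
Bx-109: 22.83%, Bx-111: 77.17%.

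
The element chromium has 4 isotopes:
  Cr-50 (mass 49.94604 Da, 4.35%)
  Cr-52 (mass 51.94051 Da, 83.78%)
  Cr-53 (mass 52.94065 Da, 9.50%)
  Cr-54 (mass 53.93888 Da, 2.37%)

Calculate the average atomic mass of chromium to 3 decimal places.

51.996 Da

Average mass = Σ (abundance × isotope mass) = 0.0435 × 49.94604 + 0.8378 × 51.94051 + 0.0950 × 52.94065 + 0.0237 × 53.93888
= 2.172653 + 43.515759 + 5.029362 + 1.278351 = 51.996125 Da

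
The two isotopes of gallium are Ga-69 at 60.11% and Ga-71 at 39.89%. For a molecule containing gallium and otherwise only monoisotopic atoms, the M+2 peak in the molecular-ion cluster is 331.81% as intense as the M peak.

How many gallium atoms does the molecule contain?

5

The M+2/M ratio from n Ga atoms is n · q/p = n · 0.3989/0.6011.
n = 3.3181 × 0.6011/0.3989 = 5.00 ≈ 5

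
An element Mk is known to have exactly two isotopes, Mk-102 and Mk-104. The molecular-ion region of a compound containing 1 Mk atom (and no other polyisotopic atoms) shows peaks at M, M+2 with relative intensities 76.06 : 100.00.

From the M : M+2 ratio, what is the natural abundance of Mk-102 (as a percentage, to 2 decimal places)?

43.20%

Let p = fractional abundance of Mk-102. I(M+2)/I(M) = [C(1,1)·p^0·(1−p)] / p^1 = 1·(1−p)/p = 100.00/76.06 = 1.3148
(1−p)/p = 1.3148/1 = 1.3148  ⇒  p = 1/(1 + 1.3148) = 0.4320
Mk-102: 43.20%, Mk-104: 56.80%.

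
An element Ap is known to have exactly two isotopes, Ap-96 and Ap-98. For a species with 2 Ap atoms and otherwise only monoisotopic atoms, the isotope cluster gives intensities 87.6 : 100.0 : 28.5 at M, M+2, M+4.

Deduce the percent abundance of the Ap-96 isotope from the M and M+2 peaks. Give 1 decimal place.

63.7%

Let p = fractional abundance of Ap-96. I(M+2)/I(M) = [C(2,1)·p^1·(1−p)] / p^2 = 2·(1−p)/p = 100.0/87.6 = 1.1416
(1−p)/p = 1.1416/2 = 0.5708  ⇒  p = 1/(1 + 0.5708) = 0.6366
Ap-96: 63.7%, Ap-98: 36.3%.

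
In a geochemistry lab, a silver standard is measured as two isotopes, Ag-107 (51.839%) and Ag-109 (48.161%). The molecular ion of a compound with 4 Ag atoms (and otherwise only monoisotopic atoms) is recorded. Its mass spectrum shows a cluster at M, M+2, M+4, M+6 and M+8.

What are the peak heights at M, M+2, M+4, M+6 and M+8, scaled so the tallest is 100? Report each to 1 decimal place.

Expanding (0.51839 + 0.48161)^4:
P(M) = 0.51839^4 = 0.072215
P(M+2) = 4 × 0.51839^3 × 0.48161^1 = 0.268365
P(M+4) = 6 × 0.51839^2 × 0.48161^2 = 0.373986
P(M+6) = 4 × 0.51839^1 × 0.48161^3 = 0.231634
P(M+8) = 0.48161^4 = 0.053800
The M+4 peak is largest (0.373986); scaling to 100 gives 19.3 : 71.8 : 100.0 : 61.9 : 14.4.

19.3 : 71.8 : 100.0 : 61.9 : 14.4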